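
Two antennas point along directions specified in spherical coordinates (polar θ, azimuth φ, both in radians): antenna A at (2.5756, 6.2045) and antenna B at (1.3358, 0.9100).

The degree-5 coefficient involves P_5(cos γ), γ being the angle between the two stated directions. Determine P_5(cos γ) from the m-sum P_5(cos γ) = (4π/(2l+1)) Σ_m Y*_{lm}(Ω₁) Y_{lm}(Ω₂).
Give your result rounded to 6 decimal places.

0.162740

Summing Y*_{l m}(θ₁,φ₁)·Y_{l m}(θ₂,φ₂) over m ∈ [−5, 5]; prefactor 4π/(2·5+1) = 1.142397:
  m=-5: (0.01901 - 0.00789j) × (-0.06528 + 0.39845j) = 0.00190 + 0.00809j  (running Σ = 0.00190 + 0.00809j)
  m=-4: (-0.09741 + 0.03171j) × (-0.26850 + 0.14613j) = 0.02152 - 0.02275j  (running Σ = 0.02342 - 0.01466j)
  m=-3: (0.28071 - 0.06752j) × (0.14933 + 0.06519j) = 0.04632 + 0.00822j  (running Σ = 0.06974 - 0.00645j)
  m=-2: (-0.46206 + 0.07332j) × (0.07708 + 0.30286j) = -0.05782 - 0.13429j  (running Σ = 0.01192 - 0.14073j)
  m=-1: (0.28845 - 0.02274j) × (0.05787 - 0.07444j) = 0.01500 - 0.02279j  (running Σ = 0.02692 - 0.16352j)
  m=0: (0.28568 + 0.00000j) × (0.31016 + 0.00000j) = 0.08861 + 0.00000j  (running Σ = 0.11553 - 0.16352j)
  m=1: (-0.28845 - 0.02274j) × (-0.05787 - 0.07444j) = 0.01500 + 0.02279j  (running Σ = 0.13053 - 0.14073j)
  m=2: (-0.46206 - 0.07332j) × (0.07708 - 0.30286j) = -0.05782 + 0.13429j  (running Σ = 0.07271 - 0.00645j)
  m=3: (-0.28071 - 0.06752j) × (-0.14933 + 0.06519j) = 0.04632 - 0.00822j  (running Σ = 0.11903 - 0.01466j)
  m=4: (-0.09741 - 0.03171j) × (-0.26850 - 0.14613j) = 0.02152 + 0.02275j  (running Σ = 0.14055 + 0.00809j)
  m=5: (-0.01901 - 0.00789j) × (0.06528 + 0.39845j) = 0.00190 - 0.00809j  (running Σ = 0.14245 + 0.00000j)
Total Σ_m = 0.14245 + 0.00000j. Multiply by 1.142397: 0.16274 + 0.00000j. P_5(cos γ) = 0.162740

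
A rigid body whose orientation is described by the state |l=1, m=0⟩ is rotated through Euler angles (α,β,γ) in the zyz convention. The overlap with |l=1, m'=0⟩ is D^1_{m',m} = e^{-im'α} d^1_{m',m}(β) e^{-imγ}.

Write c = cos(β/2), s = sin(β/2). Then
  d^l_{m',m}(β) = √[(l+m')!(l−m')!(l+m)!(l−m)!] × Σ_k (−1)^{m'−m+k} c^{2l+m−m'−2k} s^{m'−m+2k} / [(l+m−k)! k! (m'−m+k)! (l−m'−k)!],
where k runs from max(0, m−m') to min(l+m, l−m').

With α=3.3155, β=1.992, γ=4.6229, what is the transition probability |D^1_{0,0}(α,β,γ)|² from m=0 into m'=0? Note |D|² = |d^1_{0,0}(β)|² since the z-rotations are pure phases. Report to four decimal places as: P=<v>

P=0.1672

Split into d^1_{0,0}(β=1.9920) × two z-phases.
c=cos(1.992000/2)=0.543664, s=sin(1.992000/2)=0.839303; N=√[1·1·1·1]=1.000000
k: max(0,(0)−(0))=0 … min(1+(0),1−(0))=1
  k=0: (−1)^0·1.0000/(1)·0.5437^2·0.8393^0 = +0.295570
  k=1: (−1)^1·1.0000/(1)·0.5437^0·0.8393^2 = -0.704430
d^1_{0,0}(1.9920) = +0.295570 -0.704430 = -0.408859
|D^1_{0,0}|² = |d^1_{0,0}(β)|² = (-0.408859)² = 0.167166 (the z-rotation phases have unit modulus)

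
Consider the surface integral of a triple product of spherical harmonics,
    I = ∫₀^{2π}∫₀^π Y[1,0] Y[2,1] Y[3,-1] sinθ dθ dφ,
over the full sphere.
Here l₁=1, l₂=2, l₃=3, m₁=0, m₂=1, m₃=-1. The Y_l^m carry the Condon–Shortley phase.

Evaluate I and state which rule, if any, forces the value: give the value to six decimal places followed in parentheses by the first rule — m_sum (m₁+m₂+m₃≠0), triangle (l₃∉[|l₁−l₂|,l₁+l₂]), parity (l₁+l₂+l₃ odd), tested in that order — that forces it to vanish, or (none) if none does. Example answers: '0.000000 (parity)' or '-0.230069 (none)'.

Rules hold: Σm=0, L=6 even, 1≤3≤3.
N = 3·5·7 = 105
Δ = 0!·2!·4!/7! = 1/105
Racah Σ t=0..0: t=0:+1/4 = 1/4
⇒ 3j(1 2 3; 0 0 0)² = 3/35, sgn -1
Racah Σ t=0..0: t=0:+1/6 = 1/6
⇒ 3j(1 2 3; 0 1 -1)² = 8/105, sgn +1
4πI² = N·(3j₀)²·(3jₘ)² = 24/35
I = -1·√(0.685714/4π) = -0.23359668
No selection rule forces the value: the integral is nonzero (none).

-0.233597 (none)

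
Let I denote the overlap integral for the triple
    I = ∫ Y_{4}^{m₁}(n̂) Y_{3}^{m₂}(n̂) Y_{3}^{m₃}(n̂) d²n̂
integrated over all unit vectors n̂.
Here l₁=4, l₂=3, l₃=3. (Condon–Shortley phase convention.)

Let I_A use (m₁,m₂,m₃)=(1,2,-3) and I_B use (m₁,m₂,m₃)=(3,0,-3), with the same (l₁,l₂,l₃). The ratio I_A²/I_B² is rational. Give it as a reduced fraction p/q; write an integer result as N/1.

Same 4,3,3: normalisation and zero-m 3j drop out of the ratio.
A: Δ: 4! 4! 2! / 11! → 1/34650; sum: t=3:−1/288 = -1/288; 3j²(4 3 3; 1 2 -3) = Δ·Π!·Σ² = 5/231  (sign -1)
B: Δ: 4! 4! 2! / 11! → 1/34650; sum: t=1:−1/288 = -1/288; 3j²(4 3 3; 3 0 -3) = Δ·Π!·Σ² = 1/22  (sign -1)
I_A²/I_B² = (5/231)/(1/22) = 10/21

10/21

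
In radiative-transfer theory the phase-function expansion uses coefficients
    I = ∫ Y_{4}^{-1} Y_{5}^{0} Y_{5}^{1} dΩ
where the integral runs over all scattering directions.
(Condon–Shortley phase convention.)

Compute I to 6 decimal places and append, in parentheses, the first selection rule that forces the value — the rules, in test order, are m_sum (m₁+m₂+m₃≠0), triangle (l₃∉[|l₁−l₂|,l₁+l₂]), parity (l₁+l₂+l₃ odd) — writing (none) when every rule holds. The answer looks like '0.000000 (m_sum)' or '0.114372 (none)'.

m-sum 0 ✓  L=14 even ✓  1≤5≤9 ✓
Π(2lᵢ+1) = 9×11×11 = 1089
triangle coeff Δ(4,5,5) = 1/3153150
Σ_t [0,4]: t=0:+1/69120 t=1:−1/1728 t=2:+1/576 t=3:−1/1728 t=4:+1/69120 = 7/11520
(3j)²=2/143 [(4 5 5; 0 0 0)], sign=-1
Σ_t [1,4]: t=1:−1/6912 t=2:+1/864 t=3:−1/1152 t=4:+1/17280 = 7/34560
(3j)²=1/429 [(4 5 5; -1 0 1)], sign=+1
⇒ 4πI² = 6/169
I = (-1)√(6/169/(4π)) = -0.05315295
No selection rule forces the value: the integral is nonzero (none).

-0.053153 (none)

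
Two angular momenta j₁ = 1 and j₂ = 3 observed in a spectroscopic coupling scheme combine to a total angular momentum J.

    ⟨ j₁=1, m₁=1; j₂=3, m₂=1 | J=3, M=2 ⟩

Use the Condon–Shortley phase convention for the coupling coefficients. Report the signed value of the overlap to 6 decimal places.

+√(5/12) = +0.645497

j₁+j₂−J=1  J+j₁−j₂=1  J−j₁+j₂=5  j₁+j₂+J+1=8
(j₁±m₁, j₂±m₂, J±M) = (2,0,4,2,5,1)
P² = 240
sum k=0..0:
  [0] +1/24 = 1/24
S = 1/24
C² = P²·S² = 5/12 ; C = +0.645497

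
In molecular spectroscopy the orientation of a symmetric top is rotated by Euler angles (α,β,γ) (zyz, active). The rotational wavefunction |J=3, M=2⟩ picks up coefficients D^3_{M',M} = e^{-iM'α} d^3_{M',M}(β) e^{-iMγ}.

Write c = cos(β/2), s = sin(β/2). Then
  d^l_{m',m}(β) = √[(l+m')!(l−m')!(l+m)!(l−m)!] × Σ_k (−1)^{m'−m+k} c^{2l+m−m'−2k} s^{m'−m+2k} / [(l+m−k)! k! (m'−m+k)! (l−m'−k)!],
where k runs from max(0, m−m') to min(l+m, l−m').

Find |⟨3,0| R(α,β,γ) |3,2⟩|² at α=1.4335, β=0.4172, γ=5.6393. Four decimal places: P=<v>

Split into d^3_{0,2}(β=0.4172) × two z-phases.
Half-angle: c=0.978322, s=0.207090. N=√(6·6·120·1)=65.726707
The bounds max(0,m−m')=2 and min(l+m,l−m')=3 give 2 terms
  k=2: (−1)^0·65.7267/(12)·0.9783^4·0.2071^2 = +0.215183
  k=3: (−1)^1·65.7267/(12)·0.9783^2·0.2071^4 = -0.009642
d^3_{0,2}(0.4172) = +0.215183 -0.009642 = +0.205541
|D^3_{0,2}|² = |d^3_{0,2}(β)|² = (+0.205541)² = 0.042247 (the z-rotation phases have unit modulus)

P=0.0422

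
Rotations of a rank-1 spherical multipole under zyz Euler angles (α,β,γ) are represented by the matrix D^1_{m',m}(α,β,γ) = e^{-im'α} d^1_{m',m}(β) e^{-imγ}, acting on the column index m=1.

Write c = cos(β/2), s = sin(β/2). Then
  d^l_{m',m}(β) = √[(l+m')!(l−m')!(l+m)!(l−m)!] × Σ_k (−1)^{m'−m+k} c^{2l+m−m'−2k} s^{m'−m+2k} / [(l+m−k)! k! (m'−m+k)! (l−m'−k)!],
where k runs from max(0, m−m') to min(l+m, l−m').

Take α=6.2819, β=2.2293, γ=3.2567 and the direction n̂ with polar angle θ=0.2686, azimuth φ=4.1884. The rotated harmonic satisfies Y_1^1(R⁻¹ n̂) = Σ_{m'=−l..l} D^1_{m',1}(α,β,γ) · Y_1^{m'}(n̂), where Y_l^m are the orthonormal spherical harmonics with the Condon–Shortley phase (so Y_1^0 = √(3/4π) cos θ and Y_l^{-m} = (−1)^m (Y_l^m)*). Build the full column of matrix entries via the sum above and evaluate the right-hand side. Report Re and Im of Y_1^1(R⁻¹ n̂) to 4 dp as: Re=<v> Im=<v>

Re=-0.2430 Im=-0.0519

Need the full column D^1_{m',1} for m'=−1..1 at α=6.2819, β=2.2293, γ=3.2567.
cos(β/2)=0.440492, sin(β/2)=0.897757
d^1_{-1,1}: single k=2 term ⇒ +0.805967;  D = -0.800514+0.093597i
d^1_{0,1}: single k=1 term ⇒ +0.559257;  D = -0.555556+0.064233i
d^1_{1,1}: single k=0 term ⇒ +0.194033;  D = -0.192777+0.022038i
Y_1^{m'}(θ=0.2686,φ=4.1884) and Σ D·Y over m':
  (-0.8005+0.0936i)·(-0.0459+0.0794i)  (-0.5556+0.0642i)·(+0.4711+0.0000i)  (-0.1928+0.0220i)·(+0.0459+0.0794i)
Y_1^1(R⁻¹ n̂) = -0.243013-0.051878i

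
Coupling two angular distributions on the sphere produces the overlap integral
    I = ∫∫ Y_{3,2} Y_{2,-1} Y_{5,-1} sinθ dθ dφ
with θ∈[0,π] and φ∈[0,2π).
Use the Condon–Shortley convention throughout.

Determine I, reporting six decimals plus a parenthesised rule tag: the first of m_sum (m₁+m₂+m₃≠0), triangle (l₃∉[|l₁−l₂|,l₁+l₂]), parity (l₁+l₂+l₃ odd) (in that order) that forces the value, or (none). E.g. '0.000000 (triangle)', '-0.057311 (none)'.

Rules hold: Σm=0, L=10 even, 1≤5≤5.
N = 7·5·11 = 385
Δ = 0!·6!·4!/11! = 1/2310
Racah Σ t=0..0: t=0:+1/144 = 1/144
⇒ 3j(3 2 5; 0 0 0)² = 10/231, sgn -1
Racah Σ t=0..0: t=0:+1/720 = 1/720
⇒ 3j(3 2 5; 2 -1 -1)² = 4/385, sgn +1
4πI² = N·(3j₀)²·(3jₘ)² = 40/231
I = -1·√(0.17316/4π) = -0.11738675
No selection rule forces the value: the integral is nonzero (none).

-0.117387 (none)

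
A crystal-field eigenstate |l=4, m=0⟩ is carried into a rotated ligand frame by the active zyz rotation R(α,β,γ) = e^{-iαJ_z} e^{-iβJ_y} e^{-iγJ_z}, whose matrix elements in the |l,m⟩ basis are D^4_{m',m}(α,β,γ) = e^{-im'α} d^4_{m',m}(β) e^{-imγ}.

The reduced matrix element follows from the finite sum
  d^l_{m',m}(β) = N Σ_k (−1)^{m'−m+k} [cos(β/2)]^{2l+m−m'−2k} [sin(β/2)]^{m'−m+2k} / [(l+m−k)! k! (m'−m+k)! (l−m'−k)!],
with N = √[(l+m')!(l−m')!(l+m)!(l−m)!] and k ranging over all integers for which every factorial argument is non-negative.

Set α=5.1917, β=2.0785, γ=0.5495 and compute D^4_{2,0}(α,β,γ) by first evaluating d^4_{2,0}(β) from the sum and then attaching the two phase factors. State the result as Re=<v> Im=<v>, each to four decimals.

D^4_{2,0}(5.1917,2.0785,0.5495) = e^{-i·2·5.1917}·d^4_{2,0}(2.0785)·e^{-i·0·0.5495}. Compute d first:
With c≡cos(β/2)=0.506867 and s≡sin(β/2)=0.862024, N=[720·2·24·24]^{1/2}=910.735966
k: max(0,(0)−(2))=0 … min(4+(0),4−(2))=2
  k=0: (−1)^2·910.7360/(96)·0.5069^6·0.8620^2 = +0.119543
  k=1: (−1)^3·910.7360/(36)·0.5069^4·0.8620^4 = -0.922027
  k=2: (−1)^4·910.7360/(96)·0.5069^2·0.8620^6 = +1.000060
d^4_{2,0}(2.0785) = +0.119543 -0.922027 +1.000060 = +0.197576
Attach z-rotation phases: D = e^{-i(2)(5.1917)}·(+0.197576)·e^{-i(0)(0.5495)} = -0.113537+0.161696i

Re=-0.1135 Im=0.1617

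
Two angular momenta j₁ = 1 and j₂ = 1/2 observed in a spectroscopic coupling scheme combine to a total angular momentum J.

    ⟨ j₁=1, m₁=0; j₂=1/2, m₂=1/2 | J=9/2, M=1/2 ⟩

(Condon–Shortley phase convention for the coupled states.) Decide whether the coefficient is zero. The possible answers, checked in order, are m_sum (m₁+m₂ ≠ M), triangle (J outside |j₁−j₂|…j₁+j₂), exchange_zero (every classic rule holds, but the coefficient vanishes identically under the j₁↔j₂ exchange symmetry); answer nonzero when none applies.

m-sum: m₁+m₂ = 0+1/2 = 1/2, M = 1/2  ✓
triangle: need |j₁−j₂| ≤ J ≤ j₁+j₂, i.e. J ∈ [1/2, 3/2]; J = 9/2 is outside ✗ ⇒ coefficient is 0

triangle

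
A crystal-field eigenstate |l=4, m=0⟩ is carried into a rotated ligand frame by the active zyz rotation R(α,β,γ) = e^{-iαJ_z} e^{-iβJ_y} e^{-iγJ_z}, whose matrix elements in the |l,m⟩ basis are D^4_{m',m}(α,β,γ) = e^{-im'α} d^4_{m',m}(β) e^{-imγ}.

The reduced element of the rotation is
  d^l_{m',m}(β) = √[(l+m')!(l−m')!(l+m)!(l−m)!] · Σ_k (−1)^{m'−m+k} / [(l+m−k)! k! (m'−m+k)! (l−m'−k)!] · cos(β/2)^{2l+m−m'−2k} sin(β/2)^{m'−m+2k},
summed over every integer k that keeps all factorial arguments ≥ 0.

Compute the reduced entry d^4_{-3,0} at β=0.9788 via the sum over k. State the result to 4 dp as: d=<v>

d=0.4716

d^4_{-3,0}(β=0.9788) via the finite sum:
Half-angle: c=0.882615, s=0.470096. N=√(1·5040·24·24)=1703.830978
The bounds max(0,m−m')=3 and min(l+m,l−m')=4 give 2 terms
  k=3: (−1)^0·1703.8310/(144)·0.8826^5·0.4701^3 = +0.658387
  k=4: (−1)^1·1703.8310/(144)·0.8826^3·0.4701^5 = -0.186772
d^4_{-3,0}(0.9788) = +0.658387 -0.186772 = +0.471615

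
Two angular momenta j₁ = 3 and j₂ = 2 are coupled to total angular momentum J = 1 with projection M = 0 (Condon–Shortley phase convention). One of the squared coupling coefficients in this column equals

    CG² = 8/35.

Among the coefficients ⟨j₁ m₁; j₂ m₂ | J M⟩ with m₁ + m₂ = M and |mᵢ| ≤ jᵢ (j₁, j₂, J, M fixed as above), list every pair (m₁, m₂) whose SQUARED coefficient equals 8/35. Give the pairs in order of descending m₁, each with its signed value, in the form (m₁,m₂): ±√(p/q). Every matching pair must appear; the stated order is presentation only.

(1,-1): −√(8/35); (-1,1): −√(8/35)

Admissible pairs with m₁+m₂ = M = 0: (-2,2), (-1,1), (0,0), (1,-1), (2,-2)
  (m₁,m₂)=(2,-2): CG² = 1/7, CG = +√(1/7)
  (m₁,m₂)=(1,-1): CG² = 8/35, CG = −√(8/35)   ← matches the target
  (m₁,m₂)=(0,0): CG² = 9/35, CG = +√(9/35)
  (m₁,m₂)=(-1,1): CG² = 8/35, CG = −√(8/35)   ← matches the target
  (m₁,m₂)=(-2,2): CG² = 1/7, CG = +√(1/7)
Pairs with CG² = 8/35: (1,-1): −√(8/35); (-1,1): −√(8/35)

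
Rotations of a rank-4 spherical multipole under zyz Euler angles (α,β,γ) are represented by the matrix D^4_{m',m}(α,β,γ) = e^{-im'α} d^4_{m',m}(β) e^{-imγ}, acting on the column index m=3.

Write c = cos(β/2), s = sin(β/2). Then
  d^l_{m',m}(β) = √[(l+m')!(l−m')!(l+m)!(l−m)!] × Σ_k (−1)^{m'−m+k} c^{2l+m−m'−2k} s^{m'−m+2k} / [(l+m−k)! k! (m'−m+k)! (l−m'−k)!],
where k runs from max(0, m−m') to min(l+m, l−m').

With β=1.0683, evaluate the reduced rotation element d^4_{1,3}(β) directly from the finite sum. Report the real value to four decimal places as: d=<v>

d^4_{1,3}(β=1.0683) via the finite sum:
Half-angle: c=0.860702, s=0.509110. N=√(120·6·5040·1)=1904.940944
k∈{2,3} keeps every argument non-negative
  k=2: (−1)^0·1904.9409/(240)·0.8607^6·0.5091^2 = +0.836390
  k=3: (−1)^1·1904.9409/(144)·0.8607^4·0.5091^4 = -0.487725
d^4_{1,3}(1.0683) = +0.836390 -0.487725 = +0.348665

d=0.3487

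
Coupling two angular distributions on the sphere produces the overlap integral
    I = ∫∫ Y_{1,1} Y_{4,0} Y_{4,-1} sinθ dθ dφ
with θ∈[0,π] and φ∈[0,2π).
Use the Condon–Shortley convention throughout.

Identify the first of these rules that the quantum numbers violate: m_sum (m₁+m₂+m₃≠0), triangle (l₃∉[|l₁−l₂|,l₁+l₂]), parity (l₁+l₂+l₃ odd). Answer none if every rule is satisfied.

parity

azimuthal sum: 1 + 0 − 1 = 0  ✓
3 ≤ 4 ≤ 5 (triangle on l)  ✓
L = 1 + 4 + 4 = 9 (odd)  ✗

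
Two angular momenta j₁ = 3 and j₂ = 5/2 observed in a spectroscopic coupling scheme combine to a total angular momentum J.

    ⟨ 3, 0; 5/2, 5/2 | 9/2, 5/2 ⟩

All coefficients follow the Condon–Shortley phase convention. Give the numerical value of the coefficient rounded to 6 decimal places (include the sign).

j₁+j₂−J=1  J+j₁−j₂=5  J−j₁+j₂=4  j₁+j₂+J+1=11
(j₁±m₁, j₂±m₂, J±M) = (3,3,5,0,7,2)
P² = 345600/11
sum k=1..1:
  [1] −1/288 = -1/288
S = -1/288
C² = P²·S² = 25/66 ; C = -0.615457

−√(25/66) ≈ -0.615457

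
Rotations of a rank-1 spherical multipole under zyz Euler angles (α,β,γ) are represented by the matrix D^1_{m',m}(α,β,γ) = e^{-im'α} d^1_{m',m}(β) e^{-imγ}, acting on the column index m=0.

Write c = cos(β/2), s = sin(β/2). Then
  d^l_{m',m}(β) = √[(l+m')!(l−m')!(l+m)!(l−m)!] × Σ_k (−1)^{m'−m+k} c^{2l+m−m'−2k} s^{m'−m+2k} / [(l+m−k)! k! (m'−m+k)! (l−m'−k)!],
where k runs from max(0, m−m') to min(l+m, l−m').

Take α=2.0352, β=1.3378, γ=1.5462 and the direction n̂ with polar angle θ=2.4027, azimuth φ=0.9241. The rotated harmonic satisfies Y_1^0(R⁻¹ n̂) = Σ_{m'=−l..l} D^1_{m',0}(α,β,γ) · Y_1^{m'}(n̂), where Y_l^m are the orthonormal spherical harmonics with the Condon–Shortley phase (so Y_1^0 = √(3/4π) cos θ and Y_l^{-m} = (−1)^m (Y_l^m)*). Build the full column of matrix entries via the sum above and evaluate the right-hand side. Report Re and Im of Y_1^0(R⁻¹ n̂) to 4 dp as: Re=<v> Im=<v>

Need the full column D^1_{m',0} for m'=−1..1 at α=2.0352, β=1.3378, γ=1.5462.
cos(β/2)=0.784504, sin(β/2)=0.620123
d^1_{-1,0}: single k=1 term ⇒ +0.688000;  D = -0.308148+0.615133i
d^1_{0,0}: k∈[0..1] ⇒ +0.615447 -0.384553 = +0.230894;  D = +0.230894+0.000000i
d^1_{1,0}: single k=0 term ⇒ -0.688000;  D = +0.308148+0.615133i
Y_1^{m'}(θ=2.4027,φ=0.9241) and Σ D·Y over m':
  (-0.3081+0.6151i)·(+0.1402-0.1857i)  (+0.2309+0.0000i)·(-0.3612+0.0000i)  (+0.3081+0.6151i)·(-0.1402-0.1857i)
Y_1^0(R⁻¹ n̂) = +0.058656+0.000000i

Re=0.0587 Im=0.0000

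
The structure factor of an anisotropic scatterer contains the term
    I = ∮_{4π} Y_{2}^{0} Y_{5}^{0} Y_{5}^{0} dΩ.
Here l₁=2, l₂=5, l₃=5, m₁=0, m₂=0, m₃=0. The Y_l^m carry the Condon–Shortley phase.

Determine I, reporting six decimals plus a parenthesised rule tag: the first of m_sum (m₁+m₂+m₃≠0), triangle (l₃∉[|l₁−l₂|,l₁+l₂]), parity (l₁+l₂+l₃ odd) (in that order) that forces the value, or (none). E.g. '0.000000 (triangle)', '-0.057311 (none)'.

0.161739 (none)

Checks pass: Σm=0; 12 even; l₃=5∈[3,7].
(2·2+1)(2·5+1)(2·5+1) = 605
Δ: 2! 2! 8! / 13! → 1/38610
sum: t=0:+1/2880 t=1:−1/576 t=2:+1/2880 = -1/960
3j²(2 5 5; 0 0 0) = Δ·Π!·Σ² = 10/429  (sign +1)
(m-triple is (0,0,0) — same symbol as above.)
combine: 4πI² = 605·10/429·10/429 = 500/1521
take √, sign +1: I = 0.16173926
No selection rule forces the value: the integral is nonzero (none).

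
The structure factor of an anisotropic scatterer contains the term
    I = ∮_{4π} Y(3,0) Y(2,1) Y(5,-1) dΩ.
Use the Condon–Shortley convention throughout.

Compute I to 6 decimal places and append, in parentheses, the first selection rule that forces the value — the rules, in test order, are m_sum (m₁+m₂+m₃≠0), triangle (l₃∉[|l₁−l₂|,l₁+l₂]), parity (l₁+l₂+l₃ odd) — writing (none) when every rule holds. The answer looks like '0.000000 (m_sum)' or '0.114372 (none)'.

-0.214318 (none)

Rules hold: Σm=0, L=10 even, 1≤5≤5.
N = 7·5·11 = 385
Δ = 0!·6!·4!/11! = 1/2310
Racah Σ t=0..0: t=0:+1/144 = 1/144
⇒ 3j(3 2 5; 0 0 0)² = 10/231, sgn -1
Racah Σ t=0..0: t=0:+1/216 = 1/216
⇒ 3j(3 2 5; 0 1 -1)² = 8/231, sgn +1
4πI² = N·(3j₀)²·(3jₘ)² = 400/693
I = -1·√(0.577201/4π) = -0.21431790
No selection rule forces the value: the integral is nonzero (none).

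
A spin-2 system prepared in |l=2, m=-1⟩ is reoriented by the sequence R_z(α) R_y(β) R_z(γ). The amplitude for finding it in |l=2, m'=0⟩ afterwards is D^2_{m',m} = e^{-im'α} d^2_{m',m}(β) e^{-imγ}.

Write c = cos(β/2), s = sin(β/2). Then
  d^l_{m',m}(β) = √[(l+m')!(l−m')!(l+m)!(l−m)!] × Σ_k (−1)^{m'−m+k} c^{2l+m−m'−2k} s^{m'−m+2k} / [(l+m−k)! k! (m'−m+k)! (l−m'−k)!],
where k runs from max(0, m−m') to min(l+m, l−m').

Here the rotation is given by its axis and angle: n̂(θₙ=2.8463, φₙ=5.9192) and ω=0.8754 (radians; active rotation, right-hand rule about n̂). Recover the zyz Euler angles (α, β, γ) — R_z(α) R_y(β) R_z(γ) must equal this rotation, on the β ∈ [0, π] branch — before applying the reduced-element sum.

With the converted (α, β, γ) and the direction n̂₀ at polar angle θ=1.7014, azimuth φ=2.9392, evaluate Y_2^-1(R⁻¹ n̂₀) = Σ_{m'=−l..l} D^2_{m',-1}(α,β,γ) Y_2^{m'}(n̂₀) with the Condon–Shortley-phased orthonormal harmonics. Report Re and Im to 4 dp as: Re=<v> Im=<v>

Axis–angle → zyz. n̂ = (sinθₙcosφₙ, sinθₙsinφₙ, cosθₙ) = (+0.271954, -0.103603, -0.956717), ω = 0.8754.
R = I cosω + sinω [n̂]ₓ + (1−cosω) n̂n̂ᵀ gives
  R = [+0.667264, +0.724443, -0.173033; -0.744691, +0.644547, -0.173192; -0.013940, +0.244421, +0.969569]
β = atan2(√(R₁₃²+R₂₃²), R₃₃) = 0.247332; α = atan2(R₂₃, R₁₃) mod 2π = 3.927449; γ = atan2(R₃₂, −R₃₁) mod 2π = 1.513827
Need the full column D^2_{m',-1} for m'=−2..2 at α=3.9274, β=0.2473, γ=1.5138.
cos(β/2)=0.992363, sin(β/2)=0.123351
d^2_{-2,-1}: single k=1 term ⇒ +0.241093;  D = -0.240714+0.013507i
d^2_{-1,-1}: k∈[0..1] ⇒ +0.969801 -0.044952 = +0.924849;  D = +0.615986-0.689860i
d^2_{0,-1}: k∈[0..1] ⇒ -0.295277 +0.004562 = -0.290715;  D = -0.016553-0.290243i
d^2_{1,-1}: k∈[0..1] ⇒ +0.044952 -0.000232 = +0.044720;  D = -0.033385-0.029755i
d^2_{2,-1}: single k=0 term ⇒ -0.003725;  D = -0.003719+0.000216i
Y_2^{m'}(θ=1.7014,φ=2.9392) and Σ D·Y over m':
  (-0.2407+0.0135i)·(+0.3490+0.1495i)  (+0.6160-0.6899i)·(+0.0977+0.0201i)  (-0.0166-0.2902i)·(-0.2993+0.0000i)  (-0.0334-0.0298i)·(-0.0977+0.0201i)  (-0.0037+0.0002i)·(+0.3490-0.1495i)
Y_2^-1(R⁻¹ n̂) = -0.004464+0.003409i

Re=-0.0045 Im=0.0034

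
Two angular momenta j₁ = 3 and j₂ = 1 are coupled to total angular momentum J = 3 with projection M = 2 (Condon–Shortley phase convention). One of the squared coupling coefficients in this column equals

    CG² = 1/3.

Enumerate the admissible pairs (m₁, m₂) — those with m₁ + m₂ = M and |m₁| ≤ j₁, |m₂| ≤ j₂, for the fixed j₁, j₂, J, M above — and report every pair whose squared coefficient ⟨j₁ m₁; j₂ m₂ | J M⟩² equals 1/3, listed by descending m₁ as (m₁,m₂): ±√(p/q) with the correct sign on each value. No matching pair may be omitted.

(2,0): +√(1/3)

Admissible pairs with m₁+m₂ = M = 2: (1,1), (2,0), (3,-1)
  (m₁,m₂)=(3,-1): CG² = 1/4, CG = +√(1/4)
  (m₁,m₂)=(2,0): CG² = 1/3, CG = +√(1/3)   ← matches the target
  (m₁,m₂)=(1,1): CG² = 5/12, CG = −√(5/12)
Pairs with CG² = 1/3: (2,0): +√(1/3)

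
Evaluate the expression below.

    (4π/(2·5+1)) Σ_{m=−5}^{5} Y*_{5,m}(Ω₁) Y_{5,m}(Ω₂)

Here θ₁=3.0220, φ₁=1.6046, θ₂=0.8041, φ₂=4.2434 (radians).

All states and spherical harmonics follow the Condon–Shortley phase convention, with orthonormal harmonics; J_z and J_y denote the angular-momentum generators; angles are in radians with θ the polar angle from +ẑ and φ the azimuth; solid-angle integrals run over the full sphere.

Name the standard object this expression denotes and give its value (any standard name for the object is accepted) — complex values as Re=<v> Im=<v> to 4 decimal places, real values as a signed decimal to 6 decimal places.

This sum is the spherical-harmonic addition theorem: it equals the Legendre polynomial P_l(cos γ) of the angle γ between the two directions.
Expand P_5 via completeness: Σ_{m} conj(Y_{5,m}) at Ω₁ times Y_{5,m} at Ω₂ —
  term(m=-5) = 0.00000 - 0.00000j   from Y*(Ω₁)=-0.00000 + 0.00001j, Y(Ω₂)=-0.06430 - 0.06287j
  term(m=-4) = 0.00003 - 0.00007j   from Y*(Ω₁)=-0.00029 - 0.00004j, Y(Ω₂)=-0.08231 + 0.26130j
  term(m=-3) = -0.00012 - 0.00199j   from Y*(Ω₁)=0.00047 - 0.00460j, Y(Ω₂)=0.42481 - 0.07023j
  term(m=-2) = -0.00680 - 0.01072j   from Y*(Ω₁)=0.04677 + 0.00317j, Y(Ω₂)=-0.16011 - 0.21830j
  term(m=-1) = 0.05131 + 0.02822j   from Y*(Ω₁)=-0.00982 + 0.29046j, Y(Ω₂)=0.09107 - 0.17974j
  term(m=+0) = 0.27852 + 0.00000j   from Y*(Ω₁)=-0.83784 + 0.00000j, Y(Ω₂)=-0.33242 + 0.00000j
  term(m=+1) = 0.05131 - 0.02822j   from Y*(Ω₁)=0.00982 + 0.29046j, Y(Ω₂)=-0.09107 - 0.17974j
  term(m=+2) = -0.00680 + 0.01072j   from Y*(Ω₁)=0.04677 - 0.00317j, Y(Ω₂)=-0.16011 + 0.21830j
  term(m=+3) = -0.00012 + 0.00199j   from Y*(Ω₁)=-0.00047 - 0.00460j, Y(Ω₂)=-0.42481 - 0.07023j
  term(m=+4) = 0.00003 + 0.00007j   from Y*(Ω₁)=-0.00029 + 0.00004j, Y(Ω₂)=-0.08231 - 0.26130j
  term(m=+5) = 0.00000 + 0.00000j   from Y*(Ω₁)=0.00000 + 0.00001j, Y(Ω₂)=0.06430 - 0.06287j
Total Σ_m = 0.36737 + 0.00000j. Multiply by 1.142397: 0.41968 + 0.00000j. P_5(cos γ) = 0.419683

Legendre polynomial (addition theorem), +0.419683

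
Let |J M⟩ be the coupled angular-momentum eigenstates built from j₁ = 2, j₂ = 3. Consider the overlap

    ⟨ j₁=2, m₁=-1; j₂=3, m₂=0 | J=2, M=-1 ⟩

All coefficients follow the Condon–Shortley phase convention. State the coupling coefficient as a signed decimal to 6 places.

+0.534522

triangle: 3!×1!×3!/8! = 36/40320
(j±m)!: 1!×3!×3!×3!×1!×3! = 1296
prefactor² = (2J+1)×Δ×N² = 81/14
  k=2: +1/(2!×1!×1!×1!×0!×2!) = 1/4
  k=3: −1/(3!×0!×0!×0!×1!×3!) = -1/36
Σ = 2/9  ⇒  CG² = 81/14×(2/9)² = 2/7
CG = +√(2/7) = +0.534522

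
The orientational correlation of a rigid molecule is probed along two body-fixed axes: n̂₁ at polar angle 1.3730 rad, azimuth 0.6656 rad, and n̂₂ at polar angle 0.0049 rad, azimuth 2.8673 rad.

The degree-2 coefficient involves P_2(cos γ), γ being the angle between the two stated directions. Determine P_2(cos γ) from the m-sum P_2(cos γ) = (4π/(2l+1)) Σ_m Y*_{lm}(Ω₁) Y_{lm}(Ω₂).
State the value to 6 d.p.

-0.443736

Expand P_2 via completeness: Σ_{m} conj(Y_{2,m}) at Ω₁ times Y_{2,m} at Ω₂ —
  term(m=-2) = -0.00000 + 0.00000j   from Y*(Ω₁)=0.08813 + 0.36075j, Y(Ω₂)=0.00001 + 0.00000j
  term(m=-1) = -0.00033 - 0.00046j   from Y*(Ω₁)=0.11708 + 0.09192j, Y(Ω₂)=-0.00364 - 0.00103j
  term(m=+0) = -0.17589 + 0.00000j   from Y*(Ω₁)=-0.27885 + 0.00000j, Y(Ω₂)=0.63076 + 0.00000j
  term(m=+1) = -0.00033 + 0.00046j   from Y*(Ω₁)=-0.11708 + 0.09192j, Y(Ω₂)=0.00364 - 0.00103j
  term(m=+2) = -0.00000 - 0.00000j   from Y*(Ω₁)=0.08813 - 0.36075j, Y(Ω₂)=0.00001 - 0.00000j
Total Σ_m = -0.17656 - 0.00000j. Multiply by 2.513274: -0.44374 - 0.00000j. P_2(cos γ) = -0.443736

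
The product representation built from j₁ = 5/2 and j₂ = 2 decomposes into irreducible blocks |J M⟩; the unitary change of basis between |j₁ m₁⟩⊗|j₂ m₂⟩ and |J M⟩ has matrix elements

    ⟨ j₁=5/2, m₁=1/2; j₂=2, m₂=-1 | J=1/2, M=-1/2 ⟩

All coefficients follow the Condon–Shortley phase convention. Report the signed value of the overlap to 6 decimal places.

√[2·4!1!0!/6! · 3!2!1!3!0!1!] = √(24/5)
  +(−1)^1/∏(1,3,1,0,0,0)! = -1/6  (running -1/6)
⟨..|..⟩ = √(24/5)·(-1/6) = -0.365148

-0.365148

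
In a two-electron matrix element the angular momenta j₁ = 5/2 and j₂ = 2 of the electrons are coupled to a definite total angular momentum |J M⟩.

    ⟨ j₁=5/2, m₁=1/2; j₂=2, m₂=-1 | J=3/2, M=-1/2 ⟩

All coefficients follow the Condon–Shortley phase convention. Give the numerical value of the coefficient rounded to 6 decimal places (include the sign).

−√(5/21) ≈ -0.487950

j₁+j₂−J=3  J+j₁−j₂=2  J−j₁+j₂=1  j₁+j₂+J+1=7
(j₁±m₁, j₂±m₂, J±M) = (3,2,1,3,1,2)
P² = 48/35
sum k=0..1:
  [0] +1/12 = 1/12
  [1] −1/2 = -1/2
S = -5/12
C² = P²·S² = 5/21 ; C = -0.487950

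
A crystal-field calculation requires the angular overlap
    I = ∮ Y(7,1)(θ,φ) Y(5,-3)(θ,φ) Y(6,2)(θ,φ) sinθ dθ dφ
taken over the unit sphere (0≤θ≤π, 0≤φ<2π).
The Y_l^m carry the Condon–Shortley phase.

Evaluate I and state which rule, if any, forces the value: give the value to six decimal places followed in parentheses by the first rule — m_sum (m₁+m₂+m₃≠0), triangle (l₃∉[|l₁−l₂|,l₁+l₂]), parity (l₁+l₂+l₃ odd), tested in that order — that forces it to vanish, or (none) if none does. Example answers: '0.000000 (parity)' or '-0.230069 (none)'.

0.025664 (none)

Rules hold: Σm=0, L=18 even, 2≤6≤12.
N = 15·11·13 = 2145
Δ = 6!·8!·4!/19! = 1/174594420
Racah Σ t=1..5: t=1:−1/4147200 t=2:+1/207360 t=3:−1/82944 t=4:+1/207360 t=5:−1/4147200 = -1/345600
⇒ 3j(7 5 6; 0 0 0)² = 420/46189, sgn -1
Racah Σ t=0..2: t=0:+1/4147200 t=1:−1/518400 t=2:+1/663552 = -1/5529600
⇒ 3j(7 5 6; 1 -3 2)² = 98/230945, sgn -1
4πI² = N·(3j₀)²·(3jₘ)² = 123480/14919047
I = +1·√(0.00827667/4π) = 0.02566391
No selection rule forces the value: the integral is nonzero (none).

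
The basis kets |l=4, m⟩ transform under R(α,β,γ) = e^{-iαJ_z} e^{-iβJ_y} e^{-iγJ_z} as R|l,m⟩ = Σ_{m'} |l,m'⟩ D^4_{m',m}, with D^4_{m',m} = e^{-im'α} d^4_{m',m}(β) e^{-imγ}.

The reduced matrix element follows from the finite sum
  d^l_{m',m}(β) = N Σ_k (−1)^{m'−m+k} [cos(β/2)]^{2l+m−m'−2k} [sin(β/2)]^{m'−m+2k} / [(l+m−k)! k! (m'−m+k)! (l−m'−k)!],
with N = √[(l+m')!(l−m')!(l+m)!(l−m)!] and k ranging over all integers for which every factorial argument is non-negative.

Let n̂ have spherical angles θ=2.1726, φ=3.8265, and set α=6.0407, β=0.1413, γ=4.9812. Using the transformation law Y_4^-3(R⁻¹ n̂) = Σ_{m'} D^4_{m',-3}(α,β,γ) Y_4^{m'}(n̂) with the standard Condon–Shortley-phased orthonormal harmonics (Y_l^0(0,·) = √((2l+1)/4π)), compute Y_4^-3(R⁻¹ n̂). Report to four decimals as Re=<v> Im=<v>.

Re=0.2901 Im=-0.2284

Need the full column D^4_{m',-3} for m'=−4..4 at α=6.0407, β=0.1413, γ=4.9812.
cos(β/2)=0.997505, sin(β/2)=0.070591
d^4_{-4,-3}: single k=1 term ⇒ +0.196202;  D = +0.031938+0.193585i
d^4_{-3,-3}: k∈[0..1] ⇒ +0.980216 -0.034363 = +0.945853;  D = -0.074623+0.942905i
d^4_{-2,-3}: k∈[0..1] ⇒ -0.259550 +0.003900 = -0.255651;  D = +0.080774-0.242555i
d^4_{-1,-3}: k∈[0..1] ⇒ +0.038964 -0.000325 = +0.038639;  D = -0.020653+0.032656i
d^4_{0,-3}: k∈[0..1] ⇒ -0.004110 +0.000021 = -0.004090;  D = +0.002952-0.002831i
d^4_{1,-3}: k∈[0..1] ⇒ +0.000325 -0.000001 = +0.000324;  D = -0.000281+0.000162i
d^4_{2,-3}: k∈[0..1] ⇒ -0.000020 +0.000000 = -0.000019;  D = +0.000019-0.000005i
d^4_{3,-3}: k∈[0..1] ⇒ +0.000001 -0.000000 = +0.000001;  D = -0.000001+0.000000i
d^4_{4,-3}: single k=0 term ⇒ -0.000000;  D = +0.000000+0.000000i
Y_4^{m'}(θ=2.1726,φ=3.8265) and Σ D·Y over m':
  (+0.0319+0.1936i)·(-0.1880-0.0799i)  (-0.0746+0.9429i)·(-0.1847-0.3513i)  (+0.0808-0.2426i)·(+0.0564-0.2770i)  (-0.0207+0.0327i)·(-0.1293+0.1057i)  (+0.0030-0.0028i)·(-0.3195+0.0000i)  (-0.0003+0.0002i)·(+0.1293+0.1057i)  (+0.0000-0.0000i)·(+0.0564+0.2770i)  (-0.0000+0.0000i)·(+0.1847-0.3513i)  (+0.0000+0.0000i)·(-0.1880+0.0799i)
Y_4^-3(R⁻¹ n̂) = +0.290125-0.228422i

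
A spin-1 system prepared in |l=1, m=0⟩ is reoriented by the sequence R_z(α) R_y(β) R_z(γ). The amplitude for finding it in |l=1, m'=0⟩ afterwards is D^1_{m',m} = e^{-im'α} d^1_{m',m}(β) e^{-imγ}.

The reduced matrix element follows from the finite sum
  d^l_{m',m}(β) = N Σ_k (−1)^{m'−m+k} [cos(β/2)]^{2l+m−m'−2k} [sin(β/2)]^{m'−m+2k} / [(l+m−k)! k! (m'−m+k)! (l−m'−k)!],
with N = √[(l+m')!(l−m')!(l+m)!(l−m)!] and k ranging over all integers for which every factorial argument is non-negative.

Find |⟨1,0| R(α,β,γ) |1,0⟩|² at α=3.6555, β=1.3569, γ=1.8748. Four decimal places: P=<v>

D^1_{0,0}(3.6555,1.3569,1.8748) = e^{-i·0·3.6555}·d^1_{0,0}(1.3569)·e^{-i·0·1.8748}. Compute d first:
With c≡cos(β/2)=0.778546 and s≡sin(β/2)=0.627587, N=[1·1·1·1]^{1/2}=1.000000
The bounds max(0,m−m')=0 and min(l+m,l−m')=1 give 2 terms
  k=0: (−1)^0·1.0000/(1)·0.7785^2·0.6276^0 = +0.606135
  k=1: (−1)^1·1.0000/(1)·0.7785^0·0.6276^2 = -0.393865
d^1_{0,0}(1.3569) = +0.606135 -0.393865 = +0.212269
|D^1_{0,0}|² = |d^1_{0,0}(β)|² = (+0.212269)² = 0.045058 (the z-rotation phases have unit modulus)

P=0.0451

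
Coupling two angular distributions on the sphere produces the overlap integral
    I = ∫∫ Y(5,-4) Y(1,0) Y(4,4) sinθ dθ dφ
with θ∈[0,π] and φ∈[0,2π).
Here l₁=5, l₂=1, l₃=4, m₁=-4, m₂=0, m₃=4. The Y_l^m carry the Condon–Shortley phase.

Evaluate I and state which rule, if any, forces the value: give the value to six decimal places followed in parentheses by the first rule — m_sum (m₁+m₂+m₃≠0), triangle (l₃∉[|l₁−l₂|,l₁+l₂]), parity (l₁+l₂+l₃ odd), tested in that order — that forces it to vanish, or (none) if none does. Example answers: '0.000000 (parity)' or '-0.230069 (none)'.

0.147319 (none)

Rules hold: Σm=0, L=10 even, 4≤4≤6.
N = 11·3·9 = 297
Δ = 2!·8!·0!/11! = 1/495
Racah Σ t=1..1: t=1:−1/576 = -1/576
⇒ 3j(5 1 4; 0 0 0)² = 5/99, sgn -1
Racah Σ t=1..1: t=1:−1/40320 = -1/40320
⇒ 3j(5 1 4; -4 0 4)² = 1/55, sgn -1
4πI² = N·(3j₀)²·(3jₘ)² = 3/11
I = +1·√(0.272727/4π) = 0.14731920
No selection rule forces the value: the integral is nonzero (none).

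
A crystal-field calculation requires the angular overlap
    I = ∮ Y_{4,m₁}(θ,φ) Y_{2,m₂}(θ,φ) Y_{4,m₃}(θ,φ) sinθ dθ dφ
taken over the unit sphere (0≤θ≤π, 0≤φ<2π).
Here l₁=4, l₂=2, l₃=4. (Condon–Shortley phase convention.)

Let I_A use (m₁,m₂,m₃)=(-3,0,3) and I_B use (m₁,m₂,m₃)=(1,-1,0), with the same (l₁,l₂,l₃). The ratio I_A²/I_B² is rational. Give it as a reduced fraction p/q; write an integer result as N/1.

49/30

l's match ⇒ only the (l;m) 3-j factors differ between A and B.
A: triangle coeff Δ(4,2,4) = 1/13860; Σ_t [1,2]: t=1:−1/720 t=2:+1/480 = 1/1440; (3j)²=7/1980 [(4 2 4; -3 0 3)], sign=-1
B: triangle coeff Δ(4,2,4) = 1/13860; Σ_t [0,1]: t=0:+1/72 t=1:−1/96 = 1/288; (3j)²=1/462 [(4 2 4; 1 -1 0)], sign=+1
I_A²/I_B² = (7/1980)/(1/462) = 49/30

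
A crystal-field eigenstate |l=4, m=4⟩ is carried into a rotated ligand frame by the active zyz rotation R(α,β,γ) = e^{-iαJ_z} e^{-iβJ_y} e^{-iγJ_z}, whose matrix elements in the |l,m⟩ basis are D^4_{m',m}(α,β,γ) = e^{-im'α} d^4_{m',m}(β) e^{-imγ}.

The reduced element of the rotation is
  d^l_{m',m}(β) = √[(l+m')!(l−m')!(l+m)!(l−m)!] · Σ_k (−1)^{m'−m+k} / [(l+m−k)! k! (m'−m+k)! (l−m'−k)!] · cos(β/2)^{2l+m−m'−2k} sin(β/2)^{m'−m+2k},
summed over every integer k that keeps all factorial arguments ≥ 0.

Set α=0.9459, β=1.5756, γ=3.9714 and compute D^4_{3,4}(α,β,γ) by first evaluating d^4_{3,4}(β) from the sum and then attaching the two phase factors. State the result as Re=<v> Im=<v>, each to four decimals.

Re=0.1729 Im=0.0219

Split into d^4_{3,4}(β=1.5756) × two z-phases.
With c≡cos(β/2)=0.705406 and s≡sin(β/2)=0.708803, N=[5040·1·40320·1]^{1/2}=14255.272709
Admissible k: 1..1 (factorial args all ≥0)
  k=1: (−1)^0·14255.2727/(5040)·0.7054^7·0.7088^1 = +0.174239
d^4_{3,4}(1.5756) = +0.174239
Attach z-rotation phases: D = e^{-i(3)(0.9459)}·(+0.174239)·e^{-i(4)(3.9714)} = +0.172852+0.021940i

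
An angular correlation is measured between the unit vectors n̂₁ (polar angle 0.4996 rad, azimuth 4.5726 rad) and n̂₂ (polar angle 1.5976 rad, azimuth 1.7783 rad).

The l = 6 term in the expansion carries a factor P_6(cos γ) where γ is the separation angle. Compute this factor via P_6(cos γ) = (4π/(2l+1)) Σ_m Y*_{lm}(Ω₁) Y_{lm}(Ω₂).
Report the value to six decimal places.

Addition theorem: P_6(cos γ) = (4π/13) Σ_m Y*_{lm}(Ω₁) Y_{lm}(Ω₂), m = −6…6:
  [-6]  conj(Y_{6,-6})(Ω₁) = -0.00390 + 0.00434j ; Y_{6,-6}(Ω₂) = -0.15427 + 0.45669j ; Δ = -0.00138 - 0.00245j
  [-5]  conj(Y_{6,-5})(Ω₁) = -0.02385 - 0.02838j ; Y_{6,-5}(Ω₂) = 0.03855 + 0.02276j ; Δ = -0.00027 - 0.00164j
  [-4]  conj(Y_{6,-4})(Ω₁) = 0.11909 - 0.07453j ; Y_{6,-4}(Ω₂) = -0.23853 + 0.26083j ; Δ = -0.00897 + 0.04884j
  [-3]  conj(Y_{6,-3})(Ω₁) = 0.14016 + 0.31440j ; Y_{6,-3}(Ω₂) = 0.03042 + 0.04239j ; Δ = -0.00906 + 0.01551j
  [-2]  conj(Y_{6,-2})(Ω₁) = -0.48295 + 0.13865j ; Y_{6,-2}(Ω₂) = -0.29399 + 0.12953j ; Δ = 0.12402 - 0.10332j
  [-1]  conj(Y_{6,-1})(Ω₁) = -0.03563 - 0.25319j ; Y_{6,-1}(Ω₂) = 0.01132 + 0.05377j ; Δ = 0.01321 - 0.00478j
  [+0]  conj(Y_{6,0})(Ω₁) = -0.34577 + 0.00000j ; Y_{6,0}(Ω₂) = -0.31306 + 0.00000j ; Δ = 0.10825 + 0.00000j
  [+1]  conj(Y_{6,1})(Ω₁) = 0.03563 - 0.25319j ; Y_{6,1}(Ω₂) = -0.01132 + 0.05377j ; Δ = 0.01321 + 0.00478j
  [+2]  conj(Y_{6,2})(Ω₁) = -0.48295 - 0.13865j ; Y_{6,2}(Ω₂) = -0.29399 - 0.12953j ; Δ = 0.12402 + 0.10332j
  [+3]  conj(Y_{6,3})(Ω₁) = -0.14016 + 0.31440j ; Y_{6,3}(Ω₂) = -0.03042 + 0.04239j ; Δ = -0.00906 - 0.01551j
  [+4]  conj(Y_{6,4})(Ω₁) = 0.11909 + 0.07453j ; Y_{6,4}(Ω₂) = -0.23853 - 0.26083j ; Δ = -0.00897 - 0.04884j
  [+5]  conj(Y_{6,5})(Ω₁) = 0.02385 - 0.02838j ; Y_{6,5}(Ω₂) = -0.03855 + 0.02276j ; Δ = -0.00027 + 0.00164j
  [+6]  conj(Y_{6,6})(Ω₁) = -0.00390 - 0.00434j ; Y_{6,6}(Ω₂) = -0.15427 - 0.45669j ; Δ = -0.00138 + 0.00245j
Σ over m = 0.34333 + 0.00000j; ×(4π/13) → 0.33188 + 0.00000j. Real part: 0.331883

0.331883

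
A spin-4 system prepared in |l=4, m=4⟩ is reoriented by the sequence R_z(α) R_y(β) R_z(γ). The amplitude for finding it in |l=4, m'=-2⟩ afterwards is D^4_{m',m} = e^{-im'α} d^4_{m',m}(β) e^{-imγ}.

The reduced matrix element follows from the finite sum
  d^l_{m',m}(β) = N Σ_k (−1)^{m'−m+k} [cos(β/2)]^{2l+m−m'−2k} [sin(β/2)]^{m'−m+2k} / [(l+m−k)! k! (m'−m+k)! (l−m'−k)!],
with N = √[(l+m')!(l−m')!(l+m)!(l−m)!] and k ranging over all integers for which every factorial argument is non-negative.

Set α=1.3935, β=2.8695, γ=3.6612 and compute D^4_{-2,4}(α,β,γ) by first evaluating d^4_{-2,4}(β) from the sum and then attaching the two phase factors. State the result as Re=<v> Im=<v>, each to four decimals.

Split into d^4_{-2,4}(β=2.8695) × two z-phases.
Half-angle: c=0.135627, s=0.990760. N=√(2·720·40320·1)=7619.763776
Admissible k: 6..6 (factorial args all ≥0)
  k=6: (−1)^0·7619.7638/(1440)·0.1356^2·0.9908^6 = +0.092062
d^4_{-2,4}(2.8695) = +0.092062
D = (-0.937788+0.347208i)·(+0.092062)·(-0.486110-0.873898i) = +0.069902+0.059910i

Re=0.0699 Im=0.0599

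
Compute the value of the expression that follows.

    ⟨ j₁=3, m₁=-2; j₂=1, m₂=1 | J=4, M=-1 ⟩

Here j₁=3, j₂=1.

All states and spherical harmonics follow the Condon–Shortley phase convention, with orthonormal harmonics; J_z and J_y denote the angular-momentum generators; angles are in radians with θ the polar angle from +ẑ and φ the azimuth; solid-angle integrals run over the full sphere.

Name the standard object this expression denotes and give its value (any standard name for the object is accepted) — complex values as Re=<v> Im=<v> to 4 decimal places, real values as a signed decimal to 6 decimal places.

Clebsch–Gordan coefficient, +√(3/28) ≈ +0.327327

This is a Clebsch–Gordan (vector-coupling) coefficient.
j₁+j₂−J=0  J+j₁−j₂=6  J−j₁+j₂=2  j₁+j₂+J+1=9
(j₁±m₁, j₂±m₂, J±M) = (1,5,2,0,3,5)
P² = 43200/7
sum k=0..0:
  [0] +1/240 = 1/240
S = 1/240
C² = P²·S² = 3/28 ; C = +0.327327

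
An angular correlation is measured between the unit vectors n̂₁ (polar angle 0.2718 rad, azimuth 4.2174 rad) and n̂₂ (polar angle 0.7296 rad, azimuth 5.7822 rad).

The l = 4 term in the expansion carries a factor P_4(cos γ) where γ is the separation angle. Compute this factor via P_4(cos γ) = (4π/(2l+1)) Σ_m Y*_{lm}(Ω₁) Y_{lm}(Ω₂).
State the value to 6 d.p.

-0.394226

Summing Y*_{l m}(θ₁,φ₁)·Y_{l m}(θ₂,φ₂) over m ∈ [−4, 4]; prefactor 4π/(2·4+1) = 1.396263:
  [-4]  conj(Y_{4,-4})(Ω₁) = -0.00091 - 0.00211j ; Y_{4,-4}(Ω₂) = -0.03667 + 0.07930j ; Δ = 0.00020 + 0.00000j
  [-3]  conj(Y_{4,-3})(Ω₁) = 0.02324 + 0.00200j ; Y_{4,-3}(Ω₂) = 0.01873 + 0.27570j ; Δ = -0.00012 + 0.00645j
  [-2]  conj(Y_{4,-2})(Ω₁) = -0.07270 + 0.11077j ; Y_{4,-2}(Ω₂) = 0.23136 + 0.36189j ; Δ = -0.05691 - 0.00068j
  [-1]  conj(Y_{4,-1})(Ω₁) = -0.20315 - 0.37633j ; Y_{4,-1}(Ω₂) = 0.18346 + 0.10046j ; Δ = 0.00054 - 0.08945j
  [+0]  conj(Y_{4,0})(Ω₁) = 0.56054 + 0.00000j ; Y_{4,0}(Ω₂) = -0.30287 + 0.00000j ; Δ = -0.16977 + 0.00000j
  [+1]  conj(Y_{4,1})(Ω₁) = 0.20315 - 0.37633j ; Y_{4,1}(Ω₂) = -0.18346 + 0.10046j ; Δ = 0.00054 + 0.08945j
  [+2]  conj(Y_{4,2})(Ω₁) = -0.07270 - 0.11077j ; Y_{4,2}(Ω₂) = 0.23136 - 0.36189j ; Δ = -0.05691 + 0.00068j
  [+3]  conj(Y_{4,3})(Ω₁) = -0.02324 + 0.00200j ; Y_{4,3}(Ω₂) = -0.01873 + 0.27570j ; Δ = -0.00012 - 0.00645j
  [+4]  conj(Y_{4,4})(Ω₁) = -0.00091 + 0.00211j ; Y_{4,4}(Ω₂) = -0.03667 - 0.07930j ; Δ = 0.00020 - 0.00000j
Total Σ_m = -0.28234 - 0.00000j. Multiply by 1.396263: -0.39423 - 0.00000j. P_4(cos γ) = -0.394226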